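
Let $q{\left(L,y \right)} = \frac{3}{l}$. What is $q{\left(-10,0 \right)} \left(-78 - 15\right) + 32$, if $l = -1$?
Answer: $311$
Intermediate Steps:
$q{\left(L,y \right)} = -3$ ($q{\left(L,y \right)} = \frac{3}{-1} = 3 \left(-1\right) = -3$)
$q{\left(-10,0 \right)} \left(-78 - 15\right) + 32 = - 3 \left(-78 - 15\right) + 32 = \left(-3\right) \left(-93\right) + 32 = 279 + 32 = 311$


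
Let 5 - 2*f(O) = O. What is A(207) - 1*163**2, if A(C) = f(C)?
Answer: -26670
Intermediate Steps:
f(O) = 5/2 - O/2
A(C) = 5/2 - C/2
A(207) - 1*163**2 = (5/2 - 1/2*207) - 1*163**2 = (5/2 - 207/2) - 1*26569 = -101 - 26569 = -26670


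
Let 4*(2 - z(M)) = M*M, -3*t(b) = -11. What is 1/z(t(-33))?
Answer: -36/49 ≈ -0.73469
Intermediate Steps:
t(b) = 11/3 (t(b) = -⅓*(-11) = 11/3)
z(M) = 2 - M²/4 (z(M) = 2 - M*M/4 = 2 - M²/4)
1/z(t(-33)) = 1/(2 - (11/3)²/4) = 1/(2 - ¼*121/9) = 1/(2 - 121/36) = 1/(-49/36) = -36/49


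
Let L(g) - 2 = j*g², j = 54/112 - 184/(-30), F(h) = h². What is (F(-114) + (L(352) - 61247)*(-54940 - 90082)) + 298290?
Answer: -11548952503972/105 ≈ -1.0999e+11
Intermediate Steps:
j = 5557/840 (j = 54*(1/112) - 184*(-1/30) = 27/56 + 92/15 = 5557/840 ≈ 6.6155)
L(g) = 2 + 5557*g²/840
(F(-114) + (L(352) - 61247)*(-54940 - 90082)) + 298290 = ((-114)² + ((2 + (5557/840)*352²) - 61247)*(-54940 - 90082)) + 298290 = (12996 + ((2 + (5557/840)*123904) - 61247)*(-145022)) + 298290 = (12996 + ((2 + 86066816/105) - 61247)*(-145022)) + 298290 = (12996 + (86067026/105 - 61247)*(-145022)) + 298290 = (12996 + (79636091/105)*(-145022)) + 298290 = (12996 - 11548985189002/105) + 298290 = -11548983824422/105 + 298290 = -11548952503972/105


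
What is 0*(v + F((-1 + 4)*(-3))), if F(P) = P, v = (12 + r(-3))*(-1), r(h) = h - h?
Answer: 0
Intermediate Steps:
r(h) = 0
v = -12 (v = (12 + 0)*(-1) = 12*(-1) = -12)
0*(v + F((-1 + 4)*(-3))) = 0*(-12 + (-1 + 4)*(-3)) = 0*(-12 + 3*(-3)) = 0*(-12 - 9) = 0*(-21) = 0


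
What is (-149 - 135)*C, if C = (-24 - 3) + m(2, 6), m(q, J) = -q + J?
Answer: 6532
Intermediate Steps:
m(q, J) = J - q
C = -23 (C = (-24 - 3) + (6 - 1*2) = -27 + (6 - 2) = -27 + 4 = -23)
(-149 - 135)*C = (-149 - 135)*(-23) = -284*(-23) = 6532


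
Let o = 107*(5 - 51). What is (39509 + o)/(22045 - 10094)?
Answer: 34587/11951 ≈ 2.8941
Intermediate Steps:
o = -4922 (o = 107*(-46) = -4922)
(39509 + o)/(22045 - 10094) = (39509 - 4922)/(22045 - 10094) = 34587/11951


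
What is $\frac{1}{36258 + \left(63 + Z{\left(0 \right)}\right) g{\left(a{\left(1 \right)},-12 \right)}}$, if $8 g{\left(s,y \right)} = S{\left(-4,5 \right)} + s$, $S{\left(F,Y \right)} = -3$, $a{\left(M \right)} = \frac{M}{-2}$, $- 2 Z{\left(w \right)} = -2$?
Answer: $\frac{1}{36230} \approx 2.7601 \cdot 10^{-5}$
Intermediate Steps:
$Z{\left(w \right)} = 1$ ($Z{\left(w \right)} = \left(- \frac{1}{2}\right) \left(-2\right) = 1$)
$a{\left(M \right)} = - \frac{M}{2}$ ($a{\left(M \right)} = M \left(- \frac{1}{2}\right) = - \frac{M}{2}$)
$g{\left(s,y \right)} = - \frac{3}{8} + \frac{s}{8}$ ($g{\left(s,y \right)} = \frac{-3 + s}{8} = - \frac{3}{8} + \frac{s}{8}$)
$\frac{1}{36258 + \left(63 + Z{\left(0 \right)}\right) g{\left(a{\left(1 \right)},-12 \right)}} = \frac{1}{36258 + \left(63 + 1\right) \left(- \frac{3}{8} + \frac{\left(- \frac{1}{2}\right) 1}{8}\right)} = \frac{1}{36258 + 64 \left(- \frac{3}{8} + \frac{1}{8} \left(- \frac{1}{2}\right)\right)} = \frac{1}{36258 + 64 \left(- \frac{3}{8} - \frac{1}{16}\right)} = \frac{1}{36258 + 64 \left(- \frac{7}{16}\right)} = \frac{1}{36258 - 28} = \frac{1}{36230}$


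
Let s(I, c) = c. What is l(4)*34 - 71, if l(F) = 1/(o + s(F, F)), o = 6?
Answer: -338/5 ≈ -67.600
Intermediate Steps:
l(F) = 1/(6 + F)
l(4)*34 - 71 = 34/(6 + 4) - 71 = 34/10 - 71 = (⅒)*34 - 71 = 17/5 - 71 = -338/5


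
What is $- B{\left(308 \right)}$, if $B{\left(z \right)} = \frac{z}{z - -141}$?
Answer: $- \frac{308}{449} \approx -0.68597$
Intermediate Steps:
$B{\left(z \right)} = \frac{z}{141 + z}$ ($B{\left(z \right)} = \frac{z}{z + 141} = \frac{z}{141 + z}$)
$- B{\left(308 \right)} = - \frac{308}{141 + 308} = - \frac{308}{449}$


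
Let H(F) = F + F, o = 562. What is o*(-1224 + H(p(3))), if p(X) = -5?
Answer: -693508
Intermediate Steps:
H(F) = 2*F
o*(-1224 + H(p(3))) = 562*(-1224 + 2*(-5)) = 562*(-1224 - 10) = 562*(-1234) = -693508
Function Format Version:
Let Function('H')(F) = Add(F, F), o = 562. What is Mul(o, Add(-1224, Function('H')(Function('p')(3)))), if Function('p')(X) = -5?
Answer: -693508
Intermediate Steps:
Function('H')(F) = Mul(2, F)
Mul(o, Add(-1224, Function('H')(Function('p')(3)))) = Mul(562, Add(-1224, Mul(2, -5))) = Mul(562, Add(-1224, -10)) = Mul(562, -1234) = -693508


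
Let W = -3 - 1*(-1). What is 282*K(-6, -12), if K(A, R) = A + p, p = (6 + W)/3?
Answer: -1316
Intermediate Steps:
W = -2 (W = -3 + 1 = -2)
p = 4/3 (p = (6 - 2)/3 = 4*(1/3) = 4/3 ≈ 1.3333)
K(A, R) = 4/3 + A (K(A, R) = A + 4/3 = 4/3 + A)
282*K(-6, -12) = 282*(4/3 - 6) = 282*(-14/3) = -1316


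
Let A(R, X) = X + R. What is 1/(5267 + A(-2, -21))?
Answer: 1/5244 ≈ 0.00019069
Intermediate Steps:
A(R, X) = R + X
1/(5267 + A(-2, -21)) = 1/(5267 + (-2 - 21)) = 1/(5267 - 23) = 1/5244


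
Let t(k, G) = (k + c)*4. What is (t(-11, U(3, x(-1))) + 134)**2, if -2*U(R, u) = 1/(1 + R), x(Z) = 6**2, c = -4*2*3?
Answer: 36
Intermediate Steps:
c = -24 (c = -8*3 = -24)
x(Z) = 36
U(R, u) = -1/(2*(1 + R))
t(k, G) = -96 + 4*k (t(k, G) = (k - 24)*4 = (-24 + k)*4 = -96 + 4*k)
(t(-11, U(3, x(-1))) + 134)**2 = ((-96 + 4*(-11)) + 134)**2 = ((-96 - 44) + 134)**2 = (-140 + 134)**2 = (-6)**2 = 36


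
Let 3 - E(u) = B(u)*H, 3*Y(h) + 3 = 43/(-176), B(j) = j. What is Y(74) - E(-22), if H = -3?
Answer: 32693/528 ≈ 61.919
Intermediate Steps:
Y(h) = -571/528 (Y(h) = -1 + (43/(-176))/3 = -1 + (43*(-1/176))/3 = -1 + (1/3)*(-43/176) = -1 - 43/528 = -571/528)
E(u) = 3 + 3*u (E(u) = 3 - u*(-3) = 3 - (-3)*u = 3 + 3*u)
Y(74) - E(-22) = -571/528 - (3 + 3*(-22)) = -571/528 - (3 - 66) = -571/528 - 1*(-63) = -571/528 + 63 = 32693/528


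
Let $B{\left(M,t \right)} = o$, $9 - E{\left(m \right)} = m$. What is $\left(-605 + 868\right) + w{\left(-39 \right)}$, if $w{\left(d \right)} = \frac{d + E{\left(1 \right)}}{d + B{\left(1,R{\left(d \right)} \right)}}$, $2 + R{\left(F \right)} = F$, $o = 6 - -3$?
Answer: $\frac{7921}{30} \approx 264.03$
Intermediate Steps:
$o = 9$ ($o = 6 + 3 = 9$)
$R{\left(F \right)} = -2 + F$
$E{\left(m \right)} = 9 - m$
$B{\left(M,t \right)} = 9$
$w{\left(d \right)} = \frac{8 + d}{9 + d}$ ($w{\left(d \right)} = \frac{d + \left(9 - 1\right)}{d + 9} = \frac{d + \left(9 - 1\right)}{9 + d} = \frac{d + 8}{9 + d} = \frac{8 + d}{9 + d}$)
$\left(-605 + 868\right) + w{\left(-39 \right)} = \left(-605 + 868\right) + \frac{8 - 39}{9 - 39} = 263 + \frac{1}{-30} \left(-31\right) = 263 - - \frac{31}{30} = 263 + \frac{31}{30} = \frac{7921}{30}$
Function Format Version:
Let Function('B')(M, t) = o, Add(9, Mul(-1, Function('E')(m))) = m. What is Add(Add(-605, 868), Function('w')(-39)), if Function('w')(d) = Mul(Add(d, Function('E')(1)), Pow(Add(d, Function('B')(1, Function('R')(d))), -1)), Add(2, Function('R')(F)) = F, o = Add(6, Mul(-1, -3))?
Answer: Rational(7921, 30) ≈ 264.03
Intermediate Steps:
o = 9 (o = Add(6, 3) = 9)
Function('R')(F) = Add(-2, F)
Function('E')(m) = Add(9, Mul(-1, m))
Function('B')(M, t) = 9
Function('w')(d) = Mul(Pow(Add(9, d), -1), Add(8, d)) (Function('w')(d) = Mul(Add(d, Add(9, Mul(-1, 1))), Pow(Add(d, 9), -1)) = Mul(Add(d, Add(9, -1)), Pow(Add(9, d), -1)) = Mul(Add(d, 8), Pow(Add(9, d), -1)) = Mul(Add(8, d), Pow(Add(9, d), -1)) = Mul(Pow(Add(9, d), -1), Add(8, d)))
Add(Add(-605, 868), Function('w')(-39)) = Add(Add(-605, 868), Mul(Pow(Add(9, -39), -1), Add(8, -39))) = Add(263, Mul(Pow(-30, -1), -31)) = Add(263, Mul(Rational(-1, 30), -31)) = Add(263, Rational(31, 30)) = Rational(7921, 30)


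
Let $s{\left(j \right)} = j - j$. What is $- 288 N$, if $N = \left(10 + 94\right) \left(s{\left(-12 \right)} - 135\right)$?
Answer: $4043520$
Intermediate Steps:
$s{\left(j \right)} = 0$
$N = -14040$ ($N = \left(10 + 94\right) \left(0 - 135\right) = 104 \left(-135\right) = -14040$)
$- 288 N = \left(-288\right) \left(-14040\right) = 4043520$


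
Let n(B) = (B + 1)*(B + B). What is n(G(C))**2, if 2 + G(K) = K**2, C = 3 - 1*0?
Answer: 12544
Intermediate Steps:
C = 3 (C = 3 + 0 = 3)
G(K) = -2 + K**2
n(B) = 2*B*(1 + B) (n(B) = (1 + B)*(2*B) = 2*B*(1 + B))
n(G(C))**2 = (2*(-2 + 3**2)*(1 + (-2 + 3**2)))**2 = (2*(-2 + 9)*(1 + (-2 + 9)))**2 = (2*7*(1 + 7))**2 = (2*7*8)**2 = 112**2 = 12544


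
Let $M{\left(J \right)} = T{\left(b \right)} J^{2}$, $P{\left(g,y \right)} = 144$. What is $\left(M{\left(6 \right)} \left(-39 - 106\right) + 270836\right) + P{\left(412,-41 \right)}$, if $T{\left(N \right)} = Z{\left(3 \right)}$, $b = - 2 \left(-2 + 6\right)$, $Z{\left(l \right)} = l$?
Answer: $255320$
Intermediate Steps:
$b = -8$ ($b = \left(-2\right) 4 = -8$)
$T{\left(N \right)} = 3$
$M{\left(J \right)} = 3 J^{2}$
$\left(M{\left(6 \right)} \left(-39 - 106\right) + 270836\right) + P{\left(412,-41 \right)} = \left(3 \cdot 6^{2} \left(-39 - 106\right) + 270836\right) + 144 = \left(3 \cdot 36 \left(-145\right) + 270836\right) + 144 = \left(108 \left(-145\right) + 270836\right) + 144 = \left(-15660 + 270836\right) + 144 = 255176 + 144 = 255320$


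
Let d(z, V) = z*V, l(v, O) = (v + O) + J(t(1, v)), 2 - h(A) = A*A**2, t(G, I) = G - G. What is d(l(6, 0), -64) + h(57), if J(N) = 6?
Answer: -185959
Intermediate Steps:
t(G, I) = 0
h(A) = 2 - A**3 (h(A) = 2 - A*A**2 = 2 - A**3)
l(v, O) = 6 + O + v (l(v, O) = (v + O) + 6 = (O + v) + 6 = 6 + O + v)
d(z, V) = V*z
d(l(6, 0), -64) + h(57) = -64*(6 + 0 + 6) + (2 - 1*57**3) = -64*12 + (2 - 1*185193) = -768 + (2 - 185193) = -768 - 185191 = -185959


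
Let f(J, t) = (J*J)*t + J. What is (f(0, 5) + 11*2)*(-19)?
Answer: -418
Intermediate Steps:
f(J, t) = J + t*J**2 (f(J, t) = J**2*t + J = t*J**2 + J = J + t*J**2)
(f(0, 5) + 11*2)*(-19) = (0*(1 + 0*5) + 11*2)*(-19) = (0*(1 + 0) + 22)*(-19) = (0*1 + 22)*(-19) = (0 + 22)*(-19) = 22*(-19) = -418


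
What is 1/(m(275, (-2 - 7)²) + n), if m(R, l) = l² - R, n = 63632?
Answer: 1/69918 ≈ 1.4302e-5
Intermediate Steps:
1/(m(275, (-2 - 7)²) + n) = 1/((((-2 - 7)²)² - 1*275) + 63632) = 1/((((-9)²)² - 275) + 63632) = 1/((81² - 275) + 63632) = 1/((6561 - 275) + 63632) = 1/(6286 + 63632) = 1/69918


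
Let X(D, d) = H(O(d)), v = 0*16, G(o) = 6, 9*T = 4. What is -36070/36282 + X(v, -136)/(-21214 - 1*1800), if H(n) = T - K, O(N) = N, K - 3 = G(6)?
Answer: -1244706851/1252490922 ≈ -0.99378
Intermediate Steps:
T = 4/9 (T = (⅑)*4 = 4/9 ≈ 0.44444)
K = 9 (K = 3 + 6 = 9)
H(n) = -77/9 (H(n) = 4/9 - 1*9 = 4/9 - 9 = -77/9)
v = 0
X(D, d) = -77/9
-36070/36282 + X(v, -136)/(-21214 - 1*1800) = -36070/36282 - 77/(9*(-21214 - 1*1800)) = -36070*1/36282 - 77/(9*(-21214 - 1800)) = -18035/18141 - 77/9/(-23014) = -18035/18141 - 77/9*(-1/23014) = -18035/18141 + 77/207126 = -1244706851/1252490922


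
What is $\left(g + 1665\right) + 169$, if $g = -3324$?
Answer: $-1490$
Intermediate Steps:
$\left(g + 1665\right) + 169 = \left(-3324 + 1665\right) + 169 = -1659 + 169 = -1490$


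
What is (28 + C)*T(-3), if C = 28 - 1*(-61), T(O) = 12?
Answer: 1404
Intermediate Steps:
C = 89 (C = 28 + 61 = 89)
(28 + C)*T(-3) = (28 + 89)*12 = 117*12 = 1404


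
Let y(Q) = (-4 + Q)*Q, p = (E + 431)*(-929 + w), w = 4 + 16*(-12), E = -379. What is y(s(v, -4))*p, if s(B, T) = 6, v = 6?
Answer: -697008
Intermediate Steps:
w = -188 (w = 4 - 192 = -188)
p = -58084 (p = (-379 + 431)*(-929 - 188) = 52*(-1117) = -58084)
y(Q) = Q*(-4 + Q)
y(s(v, -4))*p = (6*(-4 + 6))*(-58084) = (6*2)*(-58084) = 12*(-58084) = -697008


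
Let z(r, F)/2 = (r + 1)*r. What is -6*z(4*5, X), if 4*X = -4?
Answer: -5040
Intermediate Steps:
X = -1 (X = (1/4)*(-4) = -1)
z(r, F) = 2*r*(1 + r) (z(r, F) = 2*((r + 1)*r) = 2*((1 + r)*r) = 2*(r*(1 + r)) = 2*r*(1 + r))
-6*z(4*5, X) = -12*4*5*(1 + 4*5) = -12*20*(1 + 20) = -12*20*21 = -6*840 = -5040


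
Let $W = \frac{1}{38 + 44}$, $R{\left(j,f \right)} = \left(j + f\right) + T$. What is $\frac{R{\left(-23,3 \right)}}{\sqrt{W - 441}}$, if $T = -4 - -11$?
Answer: $\frac{13 i \sqrt{2965202}}{36161} \approx 0.61906 i$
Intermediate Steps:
$T = 7$ ($T = -4 + 11 = 7$)
$R{\left(j,f \right)} = 7 + f + j$ ($R{\left(j,f \right)} = \left(j + f\right) + 7 = \left(f + j\right) + 7 = 7 + f + j$)
$W = \frac{1}{82} \approx 0.012195$
$\frac{R{\left(-23,3 \right)}}{\sqrt{W - 441}} = \frac{7 + 3 - 23}{\sqrt{\frac{1}{82} - 441}} = - \frac{13}{\sqrt{- \frac{36161}{82}}} = - \frac{13}{\frac{1}{82} i \sqrt{2965202}} = - 13 \left(- \frac{i \sqrt{2965202}}{36161}\right) = \frac{13 i \sqrt{2965202}}{36161}$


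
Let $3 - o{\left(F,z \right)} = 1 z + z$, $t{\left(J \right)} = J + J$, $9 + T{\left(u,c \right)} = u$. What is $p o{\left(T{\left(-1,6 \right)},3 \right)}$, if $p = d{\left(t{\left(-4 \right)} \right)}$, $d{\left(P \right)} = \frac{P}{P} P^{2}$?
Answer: $-192$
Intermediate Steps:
$T{\left(u,c \right)} = -9 + u$
$t{\left(J \right)} = 2 J$
$o{\left(F,z \right)} = 3 - 2 z$ ($o{\left(F,z \right)} = 3 - \left(1 z + z\right) = 3 - \left(z + z\right) = 3 - 2 z$)
$d{\left(P \right)} = P^{2}$ ($d{\left(P \right)} = 1 P^{2} = P^{2}$)
$p = 64$ ($p = \left(2 \left(-4\right)\right)^{2} = \left(-8\right)^{2} = 64$)
$p o{\left(T{\left(-1,6 \right)},3 \right)} = 64 \left(3 - 6\right) = 64 \left(-3\right) = -192$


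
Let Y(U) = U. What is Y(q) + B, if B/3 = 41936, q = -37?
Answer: 125771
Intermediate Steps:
B = 125808 (B = 3*41936 = 125808)
Y(q) + B = -37 + 125808 = 125771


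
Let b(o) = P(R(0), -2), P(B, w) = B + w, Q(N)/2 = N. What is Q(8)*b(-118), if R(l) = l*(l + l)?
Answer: -32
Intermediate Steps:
R(l) = 2*l² (R(l) = l*(2*l) = 2*l²)
Q(N) = 2*N
b(o) = -2 (b(o) = 2*0² - 2 = 2*0 - 2 = 0 - 2 = -2)
Q(8)*b(-118) = (2*8)*(-2) = 16*(-2) = -32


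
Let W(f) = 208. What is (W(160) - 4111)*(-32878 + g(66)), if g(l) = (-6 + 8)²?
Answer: 128307222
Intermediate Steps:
g(l) = 4 (g(l) = 2² = 4)
(W(160) - 4111)*(-32878 + g(66)) = (208 - 4111)*(-32878 + 4) = -3903*(-32874) = 128307222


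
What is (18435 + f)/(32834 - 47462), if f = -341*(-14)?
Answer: -23209/14628 ≈ -1.5866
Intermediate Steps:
f = 4774
(18435 + f)/(32834 - 47462) = (18435 + 4774)/(32834 - 47462) = 23209/(-14628) = 23209*(-1/14628) = -23209/14628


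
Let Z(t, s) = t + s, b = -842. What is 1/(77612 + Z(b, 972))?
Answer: 1/77742 ≈ 1.2863e-5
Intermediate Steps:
Z(t, s) = s + t
1/(77612 + Z(b, 972)) = 1/(77612 + (972 - 842)) = 1/(77612 + 130) = 1/77742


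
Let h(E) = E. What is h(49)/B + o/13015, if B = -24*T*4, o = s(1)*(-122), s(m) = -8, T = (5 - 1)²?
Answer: 861401/19991040 ≈ 0.043089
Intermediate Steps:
T = 16 (T = 4² = 16)
o = 976 (o = -8*(-122) = 976)
B = -1536 (B = -24*16*4 = -384*4 = -1536)
h(49)/B + o/13015 = 49/(-1536) + 976/13015 = 49*(-1/1536) + 976*(1/13015) = -49/1536 + 976/13015 = 861401/19991040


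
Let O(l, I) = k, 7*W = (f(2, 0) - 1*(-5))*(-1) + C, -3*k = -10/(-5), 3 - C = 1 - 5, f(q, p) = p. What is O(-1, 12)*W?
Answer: -4/21 ≈ -0.19048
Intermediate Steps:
C = 7 (C = 3 - (1 - 5) = 3 - 1*(-4) = 3 + 4 = 7)
k = -2/3 (k = -(-10)/(3*(-5)) = -(-10)*(-1)/(3*5) = -1/3*2 = -2/3 ≈ -0.66667)
W = 2/7 (W = ((0 - 1*(-5))*(-1) + 7)/7 = ((0 + 5)*(-1) + 7)/7 = (5*(-1) + 7)/7 = (-5 + 7)/7 = (1/7)*2 = 2/7 ≈ 0.28571)
O(l, I) = -2/3
O(-1, 12)*W = -2/3*2/7 = -4/21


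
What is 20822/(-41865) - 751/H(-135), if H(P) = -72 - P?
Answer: -10917467/879165 ≈ -12.418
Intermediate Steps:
20822/(-41865) - 751/H(-135) = 20822/(-41865) - 751/(-72 - 1*(-135)) = 20822*(-1/41865) - 751/(-72 + 135) = -20822/41865 - 751/63 = -10917467/879165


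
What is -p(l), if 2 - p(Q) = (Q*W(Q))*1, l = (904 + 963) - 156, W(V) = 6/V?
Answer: 4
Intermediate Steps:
l = 1711 (l = 1867 - 156 = 1711)
p(Q) = -4 (p(Q) = 2 - Q*(6/Q) = 2 - 6 = -4)
-p(l) = -1*(-4) = 4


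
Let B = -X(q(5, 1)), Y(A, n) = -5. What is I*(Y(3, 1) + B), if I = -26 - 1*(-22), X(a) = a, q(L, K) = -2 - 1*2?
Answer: 4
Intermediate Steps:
q(L, K) = -4 (q(L, K) = -2 - 2 = -4)
I = -4 (I = -26 + 22 = -4)
B = 4 (B = -1*(-4) = 4)
I*(Y(3, 1) + B) = -4*(-5 + 4) = -4*(-1) = 4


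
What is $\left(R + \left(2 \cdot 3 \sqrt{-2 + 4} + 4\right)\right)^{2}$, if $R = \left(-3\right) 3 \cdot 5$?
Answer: $1753 - 492 \sqrt{2} \approx 1057.2$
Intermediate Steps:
$R = -45$ ($R = \left(-9\right) 5 = -45$)
$\left(R + \left(2 \cdot 3 \sqrt{-2 + 4} + 4\right)\right)^{2} = \left(-45 + \left(2 \cdot 3 \sqrt{-2 + 4} + 4\right)\right)^{2} = \left(-45 + \left(6 \sqrt{2} + 4\right)\right)^{2} = \left(-45 + \left(4 + 6 \sqrt{2}\right)\right)^{2} = \left(-41 + 6 \sqrt{2}\right)^{2}$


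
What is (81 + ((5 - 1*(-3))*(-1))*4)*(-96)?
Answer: -4704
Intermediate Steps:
(81 + ((5 - 1*(-3))*(-1))*4)*(-96) = (81 + ((5 + 3)*(-1))*4)*(-96) = (81 + (8*(-1))*4)*(-96) = (81 - 8*4)*(-96) = (81 - 32)*(-96) = 49*(-96) = -4704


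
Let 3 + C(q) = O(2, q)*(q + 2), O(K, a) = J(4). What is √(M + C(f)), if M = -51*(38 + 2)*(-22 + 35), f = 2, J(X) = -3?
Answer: I*√26535 ≈ 162.9*I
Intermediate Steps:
O(K, a) = -3
C(q) = -9 - 3*q (C(q) = -3 - 3*(q + 2) = -3 - 3*(2 + q) = -3 + (-6 - 3*q) = -9 - 3*q)
M = -26520 (M = -2040*13 = -51*520 = -26520)
√(M + C(f)) = √(-26520 + (-9 - 3*2)) = √(-26520 + (-9 - 6)) = √(-26520 - 15) = √(-26535) = I*√26535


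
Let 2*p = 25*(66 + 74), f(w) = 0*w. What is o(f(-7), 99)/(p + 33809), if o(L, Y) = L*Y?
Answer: 0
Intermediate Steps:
f(w) = 0
p = 1750 (p = (25*(66 + 74))/2 = (25*140)/2 = (1/2)*3500 = 1750)
o(f(-7), 99)/(p + 33809) = (0*99)/(1750 + 33809) = 0/35559 = 0*(1/35559) = 0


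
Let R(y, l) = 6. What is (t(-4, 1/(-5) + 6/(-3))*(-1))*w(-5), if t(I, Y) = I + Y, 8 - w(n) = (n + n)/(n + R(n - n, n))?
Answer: 558/5 ≈ 111.60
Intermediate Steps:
w(n) = 8 - 2*n/(6 + n) (w(n) = 8 - (n + n)/(n + 6) = 8 - 2*n/(6 + n))
(t(-4, 1/(-5) + 6/(-3))*(-1))*w(-5) = ((-4 + (1/(-5) + 6/(-3)))*(-1))*(6*(8 - 5)/(6 - 5)) = ((-4 + (1*(-⅕) + 6*(-⅓)))*(-1))*(6*3/1) = ((-4 + (-⅕ - 2))*(-1))*(6*1*3) = ((-4 - 11/5)*(-1))*18 = -31/5*(-1)*18 = (31/5)*18 = 558/5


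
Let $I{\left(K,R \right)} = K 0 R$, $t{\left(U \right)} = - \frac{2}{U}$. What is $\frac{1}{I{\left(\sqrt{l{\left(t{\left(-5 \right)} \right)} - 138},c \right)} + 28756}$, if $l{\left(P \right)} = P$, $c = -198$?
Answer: $\frac{1}{28756} \approx 3.4775 \cdot 10^{-5}$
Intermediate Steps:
$I{\left(K,R \right)} = 0$ ($I{\left(K,R \right)} = 0 R = 0$)
$\frac{1}{I{\left(\sqrt{l{\left(t{\left(-5 \right)} \right)} - 138},c \right)} + 28756} = \frac{1}{0 + 28756} = \frac{1}{28756}$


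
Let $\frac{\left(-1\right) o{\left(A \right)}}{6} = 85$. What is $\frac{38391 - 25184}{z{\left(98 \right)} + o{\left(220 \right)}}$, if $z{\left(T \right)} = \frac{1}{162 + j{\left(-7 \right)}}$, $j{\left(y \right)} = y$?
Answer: $- \frac{2047085}{79049} \approx -25.896$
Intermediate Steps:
$z{\left(T \right)} = \frac{1}{155}$ ($z{\left(T \right)} = \frac{1}{162 - 7} = \frac{1}{155}$)
$o{\left(A \right)} = -510$ ($o{\left(A \right)} = \left(-6\right) 85 = -510$)
$\frac{38391 - 25184}{z{\left(98 \right)} + o{\left(220 \right)}} = \frac{38391 - 25184}{\frac{1}{155} - 510} = \frac{13207}{- \frac{79049}{155}} = 13207 \left(- \frac{155}{79049}\right) = - \frac{2047085}{79049}$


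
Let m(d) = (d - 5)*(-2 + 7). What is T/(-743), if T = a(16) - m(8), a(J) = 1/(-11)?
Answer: 166/8173 ≈ 0.020311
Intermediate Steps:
a(J) = -1/11
m(d) = -25 + 5*d (m(d) = (-5 + d)*5 = -25 + 5*d)
T = -166/11 (T = -1/11 - (-25 + 5*8) = -1/11 - (-25 + 40) = -1/11 - 1*15 = -1/11 - 15 = -166/11 ≈ -15.091)
T/(-743) = -166/11/(-743) = -166/11*(-1/743) = 166/8173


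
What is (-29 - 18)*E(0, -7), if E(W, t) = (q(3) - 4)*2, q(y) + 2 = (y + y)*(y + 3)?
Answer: -2820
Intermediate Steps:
q(y) = -2 + 2*y*(3 + y) (q(y) = -2 + (y + y)*(y + 3) = -2 + (2*y)*(3 + y) = -2 + 2*y*(3 + y))
E(W, t) = 60 (E(W, t) = ((-2 + 2*3² + 6*3) - 4)*2 = ((-2 + 2*9 + 18) - 4)*2 = ((-2 + 18 + 18) - 4)*2 = (34 - 4)*2 = 30*2 = 60)
(-29 - 18)*E(0, -7) = (-29 - 18)*60 = -47*60 = -2820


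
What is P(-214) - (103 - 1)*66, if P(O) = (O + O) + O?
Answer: -7374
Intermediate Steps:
P(O) = 3*O (P(O) = 2*O + O = 3*O)
P(-214) - (103 - 1)*66 = 3*(-214) - (103 - 1)*66 = -642 - 102*66 = -642 - 1*6732 = -642 - 6732 = -7374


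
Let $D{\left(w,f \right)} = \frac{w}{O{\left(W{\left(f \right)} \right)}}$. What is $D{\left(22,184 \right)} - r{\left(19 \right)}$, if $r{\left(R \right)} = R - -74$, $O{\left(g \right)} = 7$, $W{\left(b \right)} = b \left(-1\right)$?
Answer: $- \frac{629}{7} \approx -89.857$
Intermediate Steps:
$W{\left(b \right)} = - b$
$D{\left(w,f \right)} = \frac{w}{7}$
$r{\left(R \right)} = 74 + R$ ($r{\left(R \right)} = R + 74 = 74 + R$)
$D{\left(22,184 \right)} - r{\left(19 \right)} = \frac{1}{7} \cdot 22 - \left(74 + 19\right) = \frac{22}{7} - 93 = - \frac{629}{7}$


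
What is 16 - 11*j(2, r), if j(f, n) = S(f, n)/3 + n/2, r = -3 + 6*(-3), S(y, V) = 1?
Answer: 767/6 ≈ 127.83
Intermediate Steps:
r = -21 (r = -3 - 18 = -21)
j(f, n) = ⅓ + n/2 (j(f, n) = 1/3 + n/2 = 1*(⅓) + n*(½) = ⅓ + n/2)
16 - 11*j(2, r) = 16 - 11*(⅓ + (½)*(-21)) = 16 - 11*(⅓ - 21/2) = 16 - 11*(-61/6) = 16 + 671/6 = 767/6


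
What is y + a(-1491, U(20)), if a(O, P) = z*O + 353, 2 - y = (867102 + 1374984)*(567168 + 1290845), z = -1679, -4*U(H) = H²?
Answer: -4165822431374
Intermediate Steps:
U(H) = -H²/4
y = -4165824935116 (y = 2 - (867102 + 1374984)*(567168 + 1290845) = 2 - 2242086*1858013 = 2 - 1*4165824935118 = 2 - 4165824935118 = -4165824935116)
a(O, P) = 353 - 1679*O (a(O, P) = -1679*O + 353 = 353 - 1679*O)
y + a(-1491, U(20)) = -4165824935116 + (353 - 1679*(-1491)) = -4165824935116 + (353 + 2503389) = -4165824935116 + 2503742 = -4165822431374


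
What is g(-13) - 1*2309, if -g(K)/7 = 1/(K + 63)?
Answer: -115457/50 ≈ -2309.1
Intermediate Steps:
g(K) = -7/(63 + K) (g(K) = -7/(K + 63) = -7/(63 + K))
g(-13) - 1*2309 = -7/(63 - 13) - 1*2309 = -7/50 - 2309 = -115457/50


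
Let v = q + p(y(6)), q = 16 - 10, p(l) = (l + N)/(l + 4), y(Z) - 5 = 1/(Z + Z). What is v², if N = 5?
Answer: 600625/11881 ≈ 50.553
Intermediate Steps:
y(Z) = 5 + 1/(2*Z) (y(Z) = 5 + 1/(Z + Z) = 5 + 1/(2*Z))
p(l) = (5 + l)/(4 + l) (p(l) = (l + 5)/(l + 4) = (5 + l)/(4 + l))
q = 6
v = 775/109 (v = 6 + (5 + (5 + (½)/6))/(4 + (5 + (½)/6)) = 6 + (5 + (5 + (½)*(⅙)))/(4 + (5 + (½)*(⅙))) = 6 + (5 + (5 + 1/12))/(4 + (5 + 1/12)) = 6 + (5 + 61/12)/(4 + 61/12) = 6 + (121/12)/(109/12) = 6 + (12/109)*(121/12) = 6 + 121/109 = 775/109 ≈ 7.1101)
v² = (775/109)² = 600625/11881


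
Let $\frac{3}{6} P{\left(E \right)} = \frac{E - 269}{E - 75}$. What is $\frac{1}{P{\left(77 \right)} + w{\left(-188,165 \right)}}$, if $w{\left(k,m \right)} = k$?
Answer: $- \frac{1}{380} \approx -0.0026316$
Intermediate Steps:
$P{\left(E \right)} = \frac{2 \left(-269 + E\right)}{-75 + E}$ ($P{\left(E \right)} = 2 \frac{E - 269}{E - 75} = 2 \frac{-269 + E}{-75 + E} = \frac{2 \left(-269 + E\right)}{-75 + E}$)
$\frac{1}{P{\left(77 \right)} + w{\left(-188,165 \right)}} = \frac{1}{\frac{2 \left(-269 + 77\right)}{-75 + 77} - 188} = \frac{1}{2 \cdot \frac{1}{2} \left(-192\right) - 188} = \frac{1}{-192 - 188} = \frac{1}{-380} = - \frac{1}{380}$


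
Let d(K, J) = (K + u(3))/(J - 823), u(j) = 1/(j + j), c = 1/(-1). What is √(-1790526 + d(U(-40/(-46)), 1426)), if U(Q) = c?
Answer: I*√2604205475346/1206 ≈ 1338.1*I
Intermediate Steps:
c = -1
U(Q) = -1
u(j) = 1/(2*j)
d(K, J) = (⅙ + K)/(-823 + J) (d(K, J) = (K + (½)/3)/(J - 823) = (K + (½)*(⅓))/(-823 + J) = (K + ⅙)/(-823 + J) = (⅙ + K)/(-823 + J))
√(-1790526 + d(U(-40/(-46)), 1426)) = √(-1790526 + (⅙ - 1)/(-823 + 1426)) = √(-1790526 - ⅚/603) = √(-1790526 + (1/603)*(-⅚)) = √(-1790526 - 5/3618) = √(-6478123073/3618) = I*√2604205475346/1206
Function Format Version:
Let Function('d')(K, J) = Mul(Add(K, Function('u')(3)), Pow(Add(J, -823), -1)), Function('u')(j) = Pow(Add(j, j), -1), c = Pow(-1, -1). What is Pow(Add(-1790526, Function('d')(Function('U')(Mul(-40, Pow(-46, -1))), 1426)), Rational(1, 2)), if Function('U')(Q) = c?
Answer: Mul(Rational(1, 1206), I, Pow(2604205475346, Rational(1, 2))) ≈ Mul(1338.1, I)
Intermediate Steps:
c = -1
Function('U')(Q) = -1
Function('u')(j) = Mul(Rational(1, 2), Pow(j, -1)) (Function('u')(j) = Pow(Mul(2, j), -1) = Mul(Rational(1, 2), Pow(j, -1)))
Function('d')(K, J) = Mul(Pow(Add(-823, J), -1), Add(Rational(1, 6), K)) (Function('d')(K, J) = Mul(Add(K, Mul(Rational(1, 2), Pow(3, -1))), Pow(Add(J, -823), -1)) = Mul(Add(K, Mul(Rational(1, 2), Rational(1, 3))), Pow(Add(-823, J), -1)) = Mul(Add(K, Rational(1, 6)), Pow(Add(-823, J), -1)) = Mul(Add(Rational(1, 6), K), Pow(Add(-823, J), -1)) = Mul(Pow(Add(-823, J), -1), Add(Rational(1, 6), K)))
Pow(Add(-1790526, Function('d')(Function('U')(Mul(-40, Pow(-46, -1))), 1426)), Rational(1, 2)) = Pow(Add(-1790526, Mul(Pow(Add(-823, 1426), -1), Add(Rational(1, 6), -1))), Rational(1, 2)) = Pow(Add(-1790526, Mul(Pow(603, -1), Rational(-5, 6))), Rational(1, 2)) = Pow(Add(-1790526, Mul(Rational(1, 603), Rational(-5, 6))), Rational(1, 2)) = Pow(Add(-1790526, Rational(-5, 3618)), Rational(1, 2)) = Pow(Rational(-6478123073, 3618), Rational(1, 2)) = Mul(Rational(1, 1206), I, Pow(2604205475346, Rational(1, 2)))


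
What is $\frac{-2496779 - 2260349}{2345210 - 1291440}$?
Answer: $- \frac{2378564}{526885} \approx -4.5144$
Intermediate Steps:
$\frac{-2496779 - 2260349}{2345210 - 1291440} = - \frac{4757128}{1053770} = \left(-4757128\right) \frac{1}{1053770} = - \frac{2378564}{526885}$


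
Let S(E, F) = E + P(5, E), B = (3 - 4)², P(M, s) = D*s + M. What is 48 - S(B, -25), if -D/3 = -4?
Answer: 30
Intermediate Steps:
D = 12 (D = -3*(-4) = 12)
P(M, s) = M + 12*s (P(M, s) = 12*s + M = M + 12*s)
B = 1 (B = (-1)² = 1)
S(E, F) = 5 + 13*E (S(E, F) = E + (5 + 12*E) = 5 + 13*E)
48 - S(B, -25) = 48 - (5 + 13*1) = 48 - (5 + 13) = 48 - 1*18 = 48 - 18 = 30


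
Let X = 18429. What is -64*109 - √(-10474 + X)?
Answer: -6976 - √7955 ≈ -7065.2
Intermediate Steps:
-64*109 - √(-10474 + X) = -64*109 - √(-10474 + 18429) = -6976 - √7955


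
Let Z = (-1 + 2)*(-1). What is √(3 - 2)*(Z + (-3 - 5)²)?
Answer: 63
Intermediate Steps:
Z = -1 (Z = 1*(-1) = -1)
√(3 - 2)*(Z + (-3 - 5)²) = √(3 - 2)*(-1 + (-3 - 5)²) = √1*(-1 + (-8)²) = 1*(-1 + 64) = 1*63 = 63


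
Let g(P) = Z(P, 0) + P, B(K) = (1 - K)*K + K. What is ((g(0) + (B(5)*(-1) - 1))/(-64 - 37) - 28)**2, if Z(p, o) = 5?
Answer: 8105409/10201 ≈ 794.57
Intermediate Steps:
B(K) = K + K*(1 - K) (B(K) = K*(1 - K) + K = K + K*(1 - K))
g(P) = 5 + P
((g(0) + (B(5)*(-1) - 1))/(-64 - 37) - 28)**2 = (((5 + 0) + ((5*(2 - 1*5))*(-1) - 1))/(-64 - 37) - 28)**2 = ((5 + ((5*(2 - 5))*(-1) - 1))/(-101) - 28)**2 = ((5 + ((5*(-3))*(-1) - 1))*(-1/101) - 28)**2 = ((5 + (-15*(-1) - 1))*(-1/101) - 28)**2 = ((5 + (15 - 1))*(-1/101) - 28)**2 = ((5 + 14)*(-1/101) - 28)**2 = (19*(-1/101) - 28)**2 = (-19/101 - 28)**2 = (-2847/101)**2 = 8105409/10201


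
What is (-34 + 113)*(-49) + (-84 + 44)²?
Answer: -2271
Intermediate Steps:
(-34 + 113)*(-49) + (-84 + 44)² = 79*(-49) + (-40)² = -3871 + 1600 = -2271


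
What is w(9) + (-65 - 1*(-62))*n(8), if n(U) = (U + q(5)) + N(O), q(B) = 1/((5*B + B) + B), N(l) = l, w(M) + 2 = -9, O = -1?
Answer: -1123/35 ≈ -32.086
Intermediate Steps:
w(M) = -11 (w(M) = -2 - 9 = -11)
q(B) = 1/(7*B) (q(B) = 1/(6*B + B) = 1/(7*B))
n(U) = -34/35 + U (n(U) = (U + (⅐)/5) - 1 = (U + (⅐)*(⅕)) - 1 = (U + 1/35) - 1 = (1/35 + U) - 1 = -34/35 + U)
w(9) + (-65 - 1*(-62))*n(8) = -11 + (-65 - 1*(-62))*(-34/35 + 8) = -11 + (-65 + 62)*(246/35) = -11 - 3*246/35 = -11 - 738/35 = -1123/35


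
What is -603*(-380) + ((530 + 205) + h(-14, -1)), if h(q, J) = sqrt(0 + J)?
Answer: 229875 + I ≈ 2.2988e+5 + 1.0*I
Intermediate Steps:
h(q, J) = sqrt(J)
-603*(-380) + ((530 + 205) + h(-14, -1)) = -603*(-380) + ((530 + 205) + sqrt(-1)) = 229140 + (735 + I) = 229875 + I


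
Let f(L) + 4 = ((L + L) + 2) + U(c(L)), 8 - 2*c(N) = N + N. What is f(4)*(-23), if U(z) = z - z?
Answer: -138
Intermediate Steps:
c(N) = 4 - N (c(N) = 4 - (N + N)/2 = 4 - N)
U(z) = 0
f(L) = -2 + 2*L (f(L) = -4 + (((L + L) + 2) + 0) = -4 + ((2*L + 2) + 0) = -4 + ((2 + 2*L) + 0) = -4 + (2 + 2*L) = -2 + 2*L)
f(4)*(-23) = (-2 + 2*4)*(-23) = (-2 + 8)*(-23) = 6*(-23) = -138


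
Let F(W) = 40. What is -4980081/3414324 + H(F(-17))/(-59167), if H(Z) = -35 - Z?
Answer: -98133459409/67338436036 ≈ -1.4573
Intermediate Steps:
-4980081/3414324 + H(F(-17))/(-59167) = -4980081/3414324 + (-35 - 1*40)/(-59167) = -4980081*1/3414324 + (-35 - 40)*(-1/59167) = -1660027/1138108 - 75*(-1/59167) = -1660027/1138108 + 75/59167 = -98133459409/67338436036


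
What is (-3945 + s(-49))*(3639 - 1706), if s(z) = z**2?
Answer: -2984552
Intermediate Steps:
(-3945 + s(-49))*(3639 - 1706) = (-3945 + (-49)**2)*(3639 - 1706) = (-3945 + 2401)*1933 = -1544*1933 = -2984552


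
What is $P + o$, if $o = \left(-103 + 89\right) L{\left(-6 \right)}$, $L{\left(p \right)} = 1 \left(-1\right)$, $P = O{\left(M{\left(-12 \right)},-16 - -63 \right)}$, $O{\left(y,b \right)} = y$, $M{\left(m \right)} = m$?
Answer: $2$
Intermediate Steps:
$P = -12$
$L{\left(p \right)} = -1$
$o = 14$ ($o = \left(-103 + 89\right) \left(-1\right) = \left(-14\right) \left(-1\right) = 14$)
$P + o = -12 + 14 = 2$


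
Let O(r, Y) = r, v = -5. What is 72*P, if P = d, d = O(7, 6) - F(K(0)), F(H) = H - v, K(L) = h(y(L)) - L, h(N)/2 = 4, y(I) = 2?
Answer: -432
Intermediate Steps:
h(N) = 8 (h(N) = 2*4 = 8)
K(L) = 8 - L
F(H) = 5 + H (F(H) = H - 1*(-5) = H + 5 = 5 + H)
d = -6 (d = 7 - (5 + (8 - 1*0)) = 7 - (5 + (8 + 0)) = 7 - (5 + 8) = 7 - 1*13 = 7 - 13 = -6)
P = -6
72*P = 72*(-6) = -432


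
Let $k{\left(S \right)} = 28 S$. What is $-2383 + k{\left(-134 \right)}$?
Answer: $-6135$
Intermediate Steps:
$-2383 + k{\left(-134 \right)} = -2383 + 28 \left(-134\right) = -2383 - 3752 = -6135$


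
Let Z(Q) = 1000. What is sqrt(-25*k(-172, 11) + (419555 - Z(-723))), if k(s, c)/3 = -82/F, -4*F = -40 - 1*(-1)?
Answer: sqrt(70842395)/13 ≈ 647.45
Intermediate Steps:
F = 39/4 (F = -(-40 - 1*(-1))/4 = -(-40 + 1)/4 = -1/4*(-39) = 39/4 ≈ 9.7500)
k(s, c) = -328/13 (k(s, c) = 3*(-82/39/4) = 3*(-82*4/39) = 3*(-328/39) = -328/13)
sqrt(-25*k(-172, 11) + (419555 - Z(-723))) = sqrt(-25*(-328/13) + (419555 - 1*1000)) = sqrt(8200/13 + (419555 - 1000)) = sqrt(8200/13 + 418555) = sqrt(5449415/13) = sqrt(70842395)/13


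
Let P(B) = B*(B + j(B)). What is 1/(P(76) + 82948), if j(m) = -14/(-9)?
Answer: 9/799580 ≈ 1.1256e-5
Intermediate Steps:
j(m) = 14/9 (j(m) = -14*(-⅑) = 14/9)
P(B) = B*(14/9 + B) (P(B) = B*(B + 14/9) = B*(14/9 + B))
1/(P(76) + 82948) = 1/((⅑)*76*(14 + 9*76) + 82948) = 1/((⅑)*76*(14 + 684) + 82948) = 1/((⅑)*76*698 + 82948) = 1/(53048/9 + 82948) = 1/(799580/9) = 9/799580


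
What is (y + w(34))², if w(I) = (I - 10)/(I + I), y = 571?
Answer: 94342369/289 ≈ 3.2644e+5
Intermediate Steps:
w(I) = (-10 + I)/(2*I) (w(I) = (-10 + I)/((2*I)) = (-10 + I)*(1/(2*I)) = (-10 + I)/(2*I))
(y + w(34))² = (571 + (½)*(-10 + 34)/34)² = (571 + (½)*(1/34)*24)² = (571 + 6/17)² = (9713/17)² = 94342369/289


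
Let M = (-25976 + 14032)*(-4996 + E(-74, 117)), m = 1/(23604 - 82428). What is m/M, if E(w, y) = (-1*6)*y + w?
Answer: -1/4055371736832 ≈ -2.4659e-13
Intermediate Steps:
E(w, y) = w - 6*y (E(w, y) = -6*y + w = w - 6*y)
m = -1/58824 (m = 1/(-58824) = -1/58824 ≈ -1.7000e-5)
M = 68940768 (M = (-25976 + 14032)*(-4996 + (-74 - 6*117)) = -11944*(-4996 + (-74 - 702)) = -11944*(-4996 - 776) = -11944*(-5772) = 68940768)
m/M = -1/58824/68940768 = -1/58824*1/68940768 = -1/4055371736832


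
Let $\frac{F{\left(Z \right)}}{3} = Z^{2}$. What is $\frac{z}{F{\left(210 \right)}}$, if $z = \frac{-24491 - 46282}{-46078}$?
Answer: $\frac{23591}{2032039800} \approx 1.161 \cdot 10^{-5}$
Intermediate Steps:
$z = \frac{70773}{46078}$ ($z = \left(-24491 - 46282\right) \left(- \frac{1}{46078}\right) = \left(-70773\right) \left(- \frac{1}{46078}\right) = \frac{70773}{46078} \approx 1.5359$)
$F{\left(Z \right)} = 3 Z^{2}$
$\frac{z}{F{\left(210 \right)}} = \frac{70773}{46078 \cdot 3 \cdot 210^{2}} = \frac{70773}{46078 \cdot 3 \cdot 44100} = \frac{70773}{46078 \cdot 132300} = \frac{70773}{46078} \cdot \frac{1}{132300} = \frac{23591}{2032039800}$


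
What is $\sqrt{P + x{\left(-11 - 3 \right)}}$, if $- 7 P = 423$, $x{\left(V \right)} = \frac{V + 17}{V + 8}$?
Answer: $\frac{i \sqrt{11942}}{14} \approx 7.8057 i$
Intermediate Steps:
$x{\left(V \right)} = \frac{17 + V}{8 + V}$
$P = - \frac{423}{7}$ ($P = \left(- \frac{1}{7}\right) 423 = - \frac{423}{7} \approx -60.429$)
$\sqrt{P + x{\left(-11 - 3 \right)}} = \sqrt{- \frac{423}{7} + \frac{17 - 14}{8 - 14}} = \sqrt{- \frac{423}{7} + \frac{1}{-6} \cdot 3} = \sqrt{- \frac{423}{7} - \frac{1}{2}} = \sqrt{- \frac{853}{14}} = \frac{i \sqrt{11942}}{14}$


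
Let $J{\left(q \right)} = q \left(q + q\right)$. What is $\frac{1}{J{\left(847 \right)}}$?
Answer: $\frac{1}{1434818} \approx 6.9695 \cdot 10^{-7}$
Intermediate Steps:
$J{\left(q \right)} = 2 q^{2}$ ($J{\left(q \right)} = q 2 q = 2 q^{2}$)
$\frac{1}{J{\left(847 \right)}} = \frac{1}{2 \cdot 847^{2}} = \frac{1}{2 \cdot 717409} = \frac{1}{1434818}$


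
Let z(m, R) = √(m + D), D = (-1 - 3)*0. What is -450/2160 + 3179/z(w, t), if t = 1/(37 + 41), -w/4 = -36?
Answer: 6353/24 ≈ 264.71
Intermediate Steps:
w = 144 (w = -4*(-36) = 144)
D = 0 (D = -4*0 = 0)
t = 1/78 ≈ 0.012821
z(m, R) = √m (z(m, R) = √(m + 0) = √m)
-450/2160 + 3179/z(w, t) = -450/2160 + 3179/(√144) = -450*1/2160 + 3179/12 = -5/24 + 3179*(1/12) = -5/24 + 3179/12 = 6353/24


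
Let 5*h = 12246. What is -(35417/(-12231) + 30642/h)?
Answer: -240032488/24963471 ≈ -9.6154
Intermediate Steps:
h = 12246/5 (h = (⅕)*12246 = 12246/5 ≈ 2449.2)
-(35417/(-12231) + 30642/h) = -(35417/(-12231) + 30642/(12246/5)) = -(35417*(-1/12231) + 30642*(5/12246)) = -(-35417/12231 + 25535/2041) = -1*240032488/24963471 = -240032488/24963471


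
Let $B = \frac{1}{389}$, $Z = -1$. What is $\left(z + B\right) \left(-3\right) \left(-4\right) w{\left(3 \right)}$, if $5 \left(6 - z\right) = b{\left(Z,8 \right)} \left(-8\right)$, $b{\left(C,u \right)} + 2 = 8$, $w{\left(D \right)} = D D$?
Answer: $\frac{3277476}{1945} \approx 1685.1$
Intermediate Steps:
$w{\left(D \right)} = D^{2}$
$b{\left(C,u \right)} = 6$ ($b{\left(C,u \right)} = -2 + 8 = 6$)
$B = \frac{1}{389} \approx 0.0025707$
$z = \frac{78}{5}$ ($z = 6 - \frac{6 \left(-8\right)}{5} = 6 - - \frac{48}{5} = 6 + \frac{48}{5} = \frac{78}{5} \approx 15.6$)
$\left(z + B\right) \left(-3\right) \left(-4\right) w{\left(3 \right)} = \left(\frac{78}{5} + \frac{1}{389}\right) \left(-3\right) \left(-4\right) 3^{2} = \frac{30347 \cdot 12 \cdot 9}{1945} = \frac{30347}{1945} \cdot 108 = \frac{3277476}{1945}$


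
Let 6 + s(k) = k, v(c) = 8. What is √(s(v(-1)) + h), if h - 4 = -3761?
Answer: I*√3755 ≈ 61.278*I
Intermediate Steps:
h = -3757 (h = 4 - 3761 = -3757)
s(k) = -6 + k
√(s(v(-1)) + h) = √((-6 + 8) - 3757) = √(2 - 3757) = √(-3755) = I*√3755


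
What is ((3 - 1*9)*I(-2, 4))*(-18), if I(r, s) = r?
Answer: -216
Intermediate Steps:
((3 - 1*9)*I(-2, 4))*(-18) = ((3 - 1*9)*(-2))*(-18) = ((3 - 9)*(-2))*(-18) = -6*(-2)*(-18) = 12*(-18) = -216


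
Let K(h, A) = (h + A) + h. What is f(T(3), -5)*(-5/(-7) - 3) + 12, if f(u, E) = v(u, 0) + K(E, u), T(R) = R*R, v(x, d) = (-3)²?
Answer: -44/7 ≈ -6.2857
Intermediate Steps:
v(x, d) = 9
K(h, A) = A + 2*h (K(h, A) = (A + h) + h = A + 2*h)
T(R) = R²
f(u, E) = 9 + u + 2*E (f(u, E) = 9 + (u + 2*E) = 9 + u + 2*E)
f(T(3), -5)*(-5/(-7) - 3) + 12 = (9 + 3² + 2*(-5))*(-5/(-7) - 3) + 12 = (9 + 9 - 10)*(-5*(-⅐) - 3) + 12 = 8*(5/7 - 3) + 12 = 8*(-16/7) + 12 = -128/7 + 12 = -44/7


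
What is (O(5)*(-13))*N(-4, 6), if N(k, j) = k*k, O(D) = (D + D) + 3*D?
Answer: -5200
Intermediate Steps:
O(D) = 5*D (O(D) = 2*D + 3*D = 5*D)
N(k, j) = k²
(O(5)*(-13))*N(-4, 6) = ((5*5)*(-13))*(-4)² = (25*(-13))*16 = -325*16 = -5200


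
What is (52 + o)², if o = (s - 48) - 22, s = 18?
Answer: 0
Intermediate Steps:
o = -52 (o = (18 - 48) - 22 = -30 - 22 = -52)
(52 + o)² = (52 - 52)² = 0² = 0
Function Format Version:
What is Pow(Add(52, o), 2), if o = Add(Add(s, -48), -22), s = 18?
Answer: 0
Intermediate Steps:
o = -52 (o = Add(Add(18, -48), -22) = Add(-30, -22) = -52)
Pow(Add(52, o), 2) = Pow(Add(52, -52), 2) = Pow(0, 2) = 0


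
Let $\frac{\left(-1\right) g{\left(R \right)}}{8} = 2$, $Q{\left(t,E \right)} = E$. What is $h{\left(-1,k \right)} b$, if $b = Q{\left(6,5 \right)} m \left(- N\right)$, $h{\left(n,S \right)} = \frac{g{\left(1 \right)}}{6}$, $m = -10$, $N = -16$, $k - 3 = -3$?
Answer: $\frac{6400}{3} \approx 2133.3$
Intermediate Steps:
$k = 0$ ($k = 3 - 3 = 0$)
$g{\left(R \right)} = -16$ ($g{\left(R \right)} = \left(-8\right) 2 = -16$)
$h{\left(n,S \right)} = - \frac{8}{3}$ ($h{\left(n,S \right)} = - \frac{16}{6} = \left(-16\right) \frac{1}{6} = - \frac{8}{3}$)
$b = -800$ ($b = 5 \left(-10\right) \left(\left(-1\right) \left(-16\right)\right) = \left(-50\right) 16 = -800$)
$h{\left(-1,k \right)} b = \left(- \frac{8}{3}\right) \left(-800\right) = \frac{6400}{3}$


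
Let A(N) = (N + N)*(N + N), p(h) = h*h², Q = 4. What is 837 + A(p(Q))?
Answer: 17221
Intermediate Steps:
p(h) = h³
A(N) = 4*N² (A(N) = (2*N)*(2*N) = 4*N²)
837 + A(p(Q)) = 837 + 4*(4³)² = 837 + 4*64² = 837 + 4*4096 = 837 + 16384 = 17221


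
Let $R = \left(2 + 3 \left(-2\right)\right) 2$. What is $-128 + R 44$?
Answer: $-480$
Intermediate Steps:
$R = -8$ ($R = \left(2 - 6\right) 2 = \left(-4\right) 2 = -8$)
$-128 + R 44 = -128 - 352 = -480$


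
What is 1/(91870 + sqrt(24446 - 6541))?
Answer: 18374/1688015799 - sqrt(17905)/8440078995 ≈ 1.0869e-5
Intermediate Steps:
1/(91870 + sqrt(24446 - 6541)) = 1/(91870 + sqrt(17905))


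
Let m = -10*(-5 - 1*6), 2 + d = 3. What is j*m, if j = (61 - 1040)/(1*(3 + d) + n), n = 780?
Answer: -53845/392 ≈ -137.36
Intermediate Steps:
d = 1 (d = -2 + 3 = 1)
m = 110 (m = -10*(-5 - 6) = -10*(-11) = 110)
j = -979/784 (j = (61 - 1040)/(1*(3 + 1) + 780) = -979/(1*4 + 780) = -979/(4 + 780) = -979/784 ≈ -1.2487)
j*m = -979/784*110 = -53845/392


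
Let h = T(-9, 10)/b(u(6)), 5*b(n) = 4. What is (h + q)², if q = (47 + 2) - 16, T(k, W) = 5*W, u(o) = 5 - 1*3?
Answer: 36481/4 ≈ 9120.3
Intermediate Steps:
u(o) = 2 (u(o) = 5 - 3 = 2)
b(n) = ⅘ (b(n) = (⅕)*4 = ⅘)
h = 125/2 (h = (5*10)/(⅘) = 50*(5/4) = 125/2 ≈ 62.500)
q = 33 (q = 49 - 16 = 33)
(h + q)² = (125/2 + 33)² = (191/2)² = 36481/4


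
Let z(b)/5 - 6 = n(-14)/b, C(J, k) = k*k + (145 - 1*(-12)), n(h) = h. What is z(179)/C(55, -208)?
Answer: 5300/7772359 ≈ 0.00068190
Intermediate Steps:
C(J, k) = 157 + k² (C(J, k) = k² + (145 + 12) = k² + 157 = 157 + k²)
z(b) = 30 - 70/b (z(b) = 30 + 5*(-14/b) = 30 - 70/b)
z(179)/C(55, -208) = (30 - 70/179)/(157 + (-208)²) = (30 - 70*1/179)/(157 + 43264) = (30 - 70/179)/43421 = (5300/179)*(1/43421) = 5300/7772359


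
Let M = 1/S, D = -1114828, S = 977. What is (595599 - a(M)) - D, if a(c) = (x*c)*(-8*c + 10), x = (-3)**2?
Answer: 1632652086025/954529 ≈ 1.7104e+6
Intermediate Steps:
x = 9
M = 1/977 ≈ 0.0010235
a(c) = 9*c*(10 - 8*c) (a(c) = (9*c)*(-8*c + 10) = (9*c)*(10 - 8*c) = 9*c*(10 - 8*c))
(595599 - a(M)) - D = (595599 - 18*(5 - 4*1/977)/977) - 1*(-1114828) = (595599 - 18*(5 - 4/977)/977) + 1114828 = (595599 - 18*4881/(977*977)) + 1114828 = (595599 - 1*87858/954529) + 1114828 = (595599 - 87858/954529) + 1114828 = 568516430013/954529 + 1114828 = 1632652086025/954529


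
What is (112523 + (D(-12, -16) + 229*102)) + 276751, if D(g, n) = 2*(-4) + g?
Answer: 412612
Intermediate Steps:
D(g, n) = -8 + g
(112523 + (D(-12, -16) + 229*102)) + 276751 = (112523 + ((-8 - 12) + 229*102)) + 276751 = (112523 + (-20 + 23358)) + 276751 = (112523 + 23338) + 276751 = 135861 + 276751 = 412612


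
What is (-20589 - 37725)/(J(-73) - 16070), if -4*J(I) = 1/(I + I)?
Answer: 11351792/3128293 ≈ 3.6287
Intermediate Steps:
J(I) = -1/(8*I) (J(I) = -1/(4*(I + I)) = -1/(2*I)/4 = -1/(8*I))
(-20589 - 37725)/(J(-73) - 16070) = (-20589 - 37725)/(-⅛/(-73) - 16070) = -58314/(-⅛*(-1/73) - 16070) = -58314/(1/584 - 16070) = -58314/(-9384879/584) = -58314*(-584/9384879) = 11351792/3128293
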